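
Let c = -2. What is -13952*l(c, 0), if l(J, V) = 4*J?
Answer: 111616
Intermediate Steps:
-13952*l(c, 0) = -55808*(-2) = -13952*(-8) = 111616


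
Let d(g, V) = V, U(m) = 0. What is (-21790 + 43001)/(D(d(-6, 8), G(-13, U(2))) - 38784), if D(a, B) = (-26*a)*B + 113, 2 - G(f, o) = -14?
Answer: -21211/41999 ≈ -0.50504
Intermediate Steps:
G(f, o) = 16 (G(f, o) = 2 - 1*(-14) = 2 + 14 = 16)
D(a, B) = 113 - 26*B*a (D(a, B) = -26*B*a + 113 = 113 - 26*B*a)
(-21790 + 43001)/(D(d(-6, 8), G(-13, U(2))) - 38784) = (-21790 + 43001)/((113 - 26*16*8) - 38784) = 21211/((113 - 3328) - 38784) = 21211/(-3215 - 38784) = 21211/(-41999) = 21211*(-1/41999) = -21211/41999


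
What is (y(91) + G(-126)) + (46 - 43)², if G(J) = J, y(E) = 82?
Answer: -35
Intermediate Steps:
(y(91) + G(-126)) + (46 - 43)² = (82 - 126) + (46 - 43)² = -44 + 3² = -44 + 9 = -35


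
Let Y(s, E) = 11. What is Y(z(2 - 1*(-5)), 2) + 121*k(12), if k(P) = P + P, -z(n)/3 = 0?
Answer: 2915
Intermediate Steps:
z(n) = 0 (z(n) = -3*0 = 0)
k(P) = 2*P
Y(z(2 - 1*(-5)), 2) + 121*k(12) = 11 + 121*(2*12) = 11 + 121*24 = 11 + 2904 = 2915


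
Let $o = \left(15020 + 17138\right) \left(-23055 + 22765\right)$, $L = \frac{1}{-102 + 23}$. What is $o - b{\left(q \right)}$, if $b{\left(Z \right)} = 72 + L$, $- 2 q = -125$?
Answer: $- \frac{736745467}{79} \approx -9.3259 \cdot 10^{6}$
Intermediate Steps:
$q = \frac{125}{2}$ ($q = \left(- \frac{1}{2}\right) \left(-125\right) = \frac{125}{2} \approx 62.5$)
$L = - \frac{1}{79}$ ($L = \frac{1}{-79} = - \frac{1}{79} \approx -0.012658$)
$b{\left(Z \right)} = \frac{5687}{79}$ ($b{\left(Z \right)} = 72 - \frac{1}{79} = \frac{5687}{79}$)
$o = -9325820$ ($o = 32158 \left(-290\right) = -9325820$)
$o - b{\left(q \right)} = -9325820 - \frac{5687}{79} = - \frac{736745467}{79}$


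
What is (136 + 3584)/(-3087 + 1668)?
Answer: -1240/473 ≈ -2.6216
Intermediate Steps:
(136 + 3584)/(-3087 + 1668) = 3720/(-1419) = 3720*(-1/1419) = -1240/473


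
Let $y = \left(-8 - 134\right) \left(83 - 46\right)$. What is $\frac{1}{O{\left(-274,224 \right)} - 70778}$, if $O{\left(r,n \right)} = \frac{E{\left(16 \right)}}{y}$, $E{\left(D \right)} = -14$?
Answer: $- \frac{2627}{185933799} \approx -1.4129 \cdot 10^{-5}$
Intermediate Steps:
$y = -5254$ ($y = \left(-142\right) 37 = -5254$)
$O{\left(r,n \right)} = \frac{7}{2627}$ ($O{\left(r,n \right)} = - \frac{14}{-5254} = \left(-14\right) \left(- \frac{1}{5254}\right) = \frac{7}{2627}$)
$\frac{1}{O{\left(-274,224 \right)} - 70778} = \frac{1}{\frac{7}{2627} - 70778} = \frac{1}{- \frac{185933799}{2627}} = - \frac{2627}{185933799}$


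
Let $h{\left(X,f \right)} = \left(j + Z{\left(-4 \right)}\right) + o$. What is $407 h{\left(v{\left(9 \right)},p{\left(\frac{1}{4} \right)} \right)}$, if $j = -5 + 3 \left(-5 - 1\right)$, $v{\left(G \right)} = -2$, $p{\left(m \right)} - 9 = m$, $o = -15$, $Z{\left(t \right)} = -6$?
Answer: $-17908$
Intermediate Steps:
$p{\left(m \right)} = 9 + m$
$j = -23$ ($j = -5 + 3 \left(-6\right) = -5 - 18 = -23$)
$h{\left(X,f \right)} = -44$ ($h{\left(X,f \right)} = \left(-23 - 6\right) - 15 = -29 - 15 = -44$)
$407 h{\left(v{\left(9 \right)},p{\left(\frac{1}{4} \right)} \right)} = 407 \left(-44\right) = -17908$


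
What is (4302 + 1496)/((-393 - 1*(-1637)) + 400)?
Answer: 2899/822 ≈ 3.5268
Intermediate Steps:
(4302 + 1496)/((-393 - 1*(-1637)) + 400) = 5798/((-393 + 1637) + 400) = 5798/(1244 + 400) = 5798/1644 = 5798*(1/1644) = 2899/822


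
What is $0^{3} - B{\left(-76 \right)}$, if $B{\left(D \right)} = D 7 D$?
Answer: $-40432$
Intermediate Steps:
$B{\left(D \right)} = 7 D^{2}$ ($B{\left(D \right)} = 7 D D = 7 D^{2}$)
$0^{3} - B{\left(-76 \right)} = 0^{3} - 7 \left(-76\right)^{2} = 0 - 7 \cdot 5776 = 0 - 40432 = -40432$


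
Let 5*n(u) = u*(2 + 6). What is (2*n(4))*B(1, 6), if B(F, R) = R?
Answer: 384/5 ≈ 76.800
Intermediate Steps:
n(u) = 8*u/5 (n(u) = (u*(2 + 6))/5 = (u*8)/5 = (8*u)/5 = 8*u/5)
(2*n(4))*B(1, 6) = (2*((8/5)*4))*6 = (2*(32/5))*6 = (64/5)*6 = 384/5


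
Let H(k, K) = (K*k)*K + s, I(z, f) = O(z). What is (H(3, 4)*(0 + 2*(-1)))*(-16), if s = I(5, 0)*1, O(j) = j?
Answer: 1696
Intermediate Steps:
I(z, f) = z
s = 5 (s = 5*1 = 5)
H(k, K) = 5 + k*K**2 (H(k, K) = (K*k)*K + 5 = k*K**2 + 5 = 5 + k*K**2)
(H(3, 4)*(0 + 2*(-1)))*(-16) = ((5 + 3*4**2)*(0 + 2*(-1)))*(-16) = ((5 + 3*16)*(0 - 2))*(-16) = ((5 + 48)*(-2))*(-16) = (53*(-2))*(-16) = -106*(-16) = 1696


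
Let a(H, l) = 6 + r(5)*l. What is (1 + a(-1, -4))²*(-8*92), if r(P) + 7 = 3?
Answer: -389344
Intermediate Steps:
r(P) = -4 (r(P) = -7 + 3 = -4)
a(H, l) = 6 - 4*l
(1 + a(-1, -4))²*(-8*92) = (1 + (6 - 4*(-4)))²*(-8*92) = (1 + (6 + 16))²*(-736) = (1 + 22)²*(-736) = 23²*(-736) = 529*(-736) = -389344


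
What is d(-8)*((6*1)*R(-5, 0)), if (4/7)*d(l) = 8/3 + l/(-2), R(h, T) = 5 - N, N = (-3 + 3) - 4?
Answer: 630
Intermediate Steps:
N = -4 (N = 0 - 4 = -4)
R(h, T) = 9 (R(h, T) = 5 - 1*(-4) = 5 + 4 = 9)
d(l) = 14/3 - 7*l/8 (d(l) = 7*(8/3 + l/(-2))/4 = 7*(8*(1/3) + l*(-1/2))/4 = 7*(8/3 - l/2)/4 = 14/3 - 7*l/8)
d(-8)*((6*1)*R(-5, 0)) = (14/3 - 7/8*(-8))*((6*1)*9) = (14/3 + 7)*(6*9) = (35/3)*54 = 630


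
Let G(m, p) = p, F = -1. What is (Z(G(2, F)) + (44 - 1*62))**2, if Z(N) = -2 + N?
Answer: 441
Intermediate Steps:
(Z(G(2, F)) + (44 - 1*62))**2 = ((-2 - 1) + (44 - 1*62))**2 = (-3 + (44 - 62))**2 = (-3 - 18)**2 = (-21)**2 = 441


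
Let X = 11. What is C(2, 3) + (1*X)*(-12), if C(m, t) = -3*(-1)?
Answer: -129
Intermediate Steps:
C(m, t) = 3
C(2, 3) + (1*X)*(-12) = 3 + (1*11)*(-12) = 3 + 11*(-12) = 3 - 132 = -129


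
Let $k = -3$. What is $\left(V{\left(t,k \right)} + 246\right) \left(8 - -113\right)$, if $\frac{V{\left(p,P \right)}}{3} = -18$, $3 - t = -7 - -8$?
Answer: $23232$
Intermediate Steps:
$t = 2$ ($t = 3 - \left(-7 - -8\right) = 3 - \left(-7 + 8\right) = 3 - 1 = 2$)
$V{\left(p,P \right)} = -54$ ($V{\left(p,P \right)} = 3 \left(-18\right) = -54$)
$\left(V{\left(t,k \right)} + 246\right) \left(8 - -113\right) = \left(-54 + 246\right) \left(8 - -113\right) = 192 \left(8 + 113\right) = 192 \cdot 121 = 23232$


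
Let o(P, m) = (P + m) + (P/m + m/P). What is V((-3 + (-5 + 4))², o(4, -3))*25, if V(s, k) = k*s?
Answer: -1300/3 ≈ -433.33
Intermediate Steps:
o(P, m) = P + m + P/m + m/P
V((-3 + (-5 + 4))², o(4, -3))*25 = ((4 - 3 + 4/(-3) - 3/4)*(-3 + (-5 + 4))²)*25 = ((4 - 3 + 4*(-⅓) - 3*¼)*(-3 - 1)²)*25 = ((4 - 3 - 4/3 - ¾)*(-4)²)*25 = -13/12*16*25 = -52/3*25 = -1300/3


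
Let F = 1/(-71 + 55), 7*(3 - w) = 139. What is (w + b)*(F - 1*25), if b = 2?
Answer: 5213/14 ≈ 372.36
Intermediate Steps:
w = -118/7 (w = 3 - 1/7*139 = 3 - 139/7 = -118/7 ≈ -16.857)
F = -1/16 (F = 1/(-16) = -1/16 ≈ -0.062500)
(w + b)*(F - 1*25) = (-118/7 + 2)*(-1/16 - 1*25) = -104*(-1/16 - 25)/7 = -104/7*(-401/16) = 5213/14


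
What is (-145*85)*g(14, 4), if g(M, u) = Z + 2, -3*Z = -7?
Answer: -160225/3 ≈ -53408.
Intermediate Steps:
Z = 7/3 (Z = -1/3*(-7) = 7/3 ≈ 2.3333)
g(M, u) = 13/3 (g(M, u) = 7/3 + 2 = 13/3)
(-145*85)*g(14, 4) = -145*85*(13/3) = -12325*13/3 = -160225/3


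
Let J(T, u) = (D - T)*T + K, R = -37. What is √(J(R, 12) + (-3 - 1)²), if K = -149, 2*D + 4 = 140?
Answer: 7*I*√82 ≈ 63.388*I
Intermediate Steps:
D = 68 (D = -2 + (½)*140 = -2 + 70 = 68)
J(T, u) = -149 + T*(68 - T) (J(T, u) = (68 - T)*T - 149 = T*(68 - T) - 149 = -149 + T*(68 - T))
√(J(R, 12) + (-3 - 1)²) = √((-149 - 1*(-37)² + 68*(-37)) + (-3 - 1)²) = √((-149 - 1*1369 - 2516) + (-4)²) = √((-149 - 1369 - 2516) + 16) = √(-4034 + 16) = √(-4018) = 7*I*√82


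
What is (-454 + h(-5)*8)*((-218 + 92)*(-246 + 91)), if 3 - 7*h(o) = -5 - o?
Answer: -8799660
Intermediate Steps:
h(o) = 8/7 + o/7 (h(o) = 3/7 - (-5 - o)/7 = 3/7 + (5/7 + o/7) = 8/7 + o/7)
(-454 + h(-5)*8)*((-218 + 92)*(-246 + 91)) = (-454 + (8/7 + (⅐)*(-5))*8)*((-218 + 92)*(-246 + 91)) = (-454 + (8/7 - 5/7)*8)*(-126*(-155)) = (-454 + (3/7)*8)*19530 = (-454 + 24/7)*19530 = -3154/7*19530 = -8799660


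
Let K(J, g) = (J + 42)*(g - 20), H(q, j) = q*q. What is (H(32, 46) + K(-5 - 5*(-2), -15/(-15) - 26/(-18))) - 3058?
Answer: -25732/9 ≈ -2859.1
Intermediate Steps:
H(q, j) = q²
K(J, g) = (-20 + g)*(42 + J) (K(J, g) = (42 + J)*(-20 + g) = (-20 + g)*(42 + J))
(H(32, 46) + K(-5 - 5*(-2), -15/(-15) - 26/(-18))) - 3058 = (32² + (-840 - 20*(-5 - 5*(-2)) + 42*(-15/(-15) - 26/(-18)) + (-5 - 5*(-2))*(-15/(-15) - 26/(-18)))) - 3058 = (1024 + (-840 - 20*(-5 + 10) + 42*(-15*(-1/15) - 26*(-1/18)) + (-5 + 10)*(-15*(-1/15) - 26*(-1/18)))) - 3058 = (1024 + (-840 - 20*5 + 42*(1 + 13/9) + 5*(1 + 13/9))) - 3058 = (1024 + (-840 - 100 + 42*(22/9) + 5*(22/9))) - 3058 = (1024 + (-840 - 100 + 308/3 + 110/9)) - 3058 = (1024 - 7426/9) - 3058 = 1790/9 - 3058 = -25732/9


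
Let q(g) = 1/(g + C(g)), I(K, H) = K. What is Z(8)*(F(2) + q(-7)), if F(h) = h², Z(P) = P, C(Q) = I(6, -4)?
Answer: 24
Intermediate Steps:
C(Q) = 6
q(g) = 1/(6 + g) (q(g) = 1/(g + 6) = 1/(6 + g))
Z(8)*(F(2) + q(-7)) = 8*(2² + 1/(6 - 7)) = 8*(4 + 1/(-1)) = 8*(4 - 1) = 8*3 = 24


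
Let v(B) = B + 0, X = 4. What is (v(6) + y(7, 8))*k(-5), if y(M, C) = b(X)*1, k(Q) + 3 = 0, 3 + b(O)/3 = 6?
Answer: -45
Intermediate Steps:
b(O) = 9 (b(O) = -9 + 3*6 = -9 + 18 = 9)
k(Q) = -3 (k(Q) = -3 + 0 = -3)
v(B) = B
y(M, C) = 9 (y(M, C) = 9*1 = 9)
(v(6) + y(7, 8))*k(-5) = (6 + 9)*(-3) = 15*(-3) = -45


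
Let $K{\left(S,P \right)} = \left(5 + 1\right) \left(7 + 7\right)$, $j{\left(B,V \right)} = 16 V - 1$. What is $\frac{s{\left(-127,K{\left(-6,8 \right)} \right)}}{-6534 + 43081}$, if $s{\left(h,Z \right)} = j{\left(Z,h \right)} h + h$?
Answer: $\frac{258064}{36547} \approx 7.0612$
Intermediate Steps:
$j{\left(B,V \right)} = -1 + 16 V$
$K{\left(S,P \right)} = 84$ ($K{\left(S,P \right)} = 6 \cdot 14 = 84$)
$s{\left(h,Z \right)} = h + h \left(-1 + 16 h\right)$ ($s{\left(h,Z \right)} = \left(-1 + 16 h\right) h + h = h \left(-1 + 16 h\right) + h = h + h \left(-1 + 16 h\right)$)
$\frac{s{\left(-127,K{\left(-6,8 \right)} \right)}}{-6534 + 43081} = \frac{16 \left(-127\right)^{2}}{-6534 + 43081} = \frac{16 \cdot 16129}{36547} = 258064 \cdot \frac{1}{36547} = \frac{258064}{36547}$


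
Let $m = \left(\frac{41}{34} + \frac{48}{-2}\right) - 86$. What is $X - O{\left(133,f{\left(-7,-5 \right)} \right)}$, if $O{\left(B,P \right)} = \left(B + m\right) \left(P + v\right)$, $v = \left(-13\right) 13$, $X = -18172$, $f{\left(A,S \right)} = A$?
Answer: $- \frac{236500}{17} \approx -13912.0$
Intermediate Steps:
$v = -169$
$m = - \frac{3699}{34}$ ($m = \left(41 \cdot \frac{1}{34} + 48 \left(- \frac{1}{2}\right)\right) - 86 = \left(\frac{41}{34} - 24\right) - 86 = - \frac{775}{34} - 86 = - \frac{3699}{34} \approx -108.79$)
$O{\left(B,P \right)} = \left(-169 + P\right) \left(- \frac{3699}{34} + B\right)$ ($O{\left(B,P \right)} = \left(B - \frac{3699}{34}\right) \left(P - 169\right) = \left(- \frac{3699}{34} + B\right) \left(-169 + P\right) = \left(-169 + P\right) \left(- \frac{3699}{34} + B\right)$)
$X - O{\left(133,f{\left(-7,-5 \right)} \right)} = -18172 - \left(\frac{625131}{34} - 22477 - - \frac{25893}{34} + 133 \left(-7\right)\right) = -18172 - \left(\frac{625131}{34} - 22477 + \frac{25893}{34} - 931\right) = -18172 - - \frac{72424}{17} = -18172 + \frac{72424}{17} = - \frac{236500}{17}$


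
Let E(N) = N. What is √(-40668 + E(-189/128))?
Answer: I*√10411386/16 ≈ 201.67*I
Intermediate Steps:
√(-40668 + E(-189/128)) = √(-40668 - 189/128) = √(-5205693/128) = I*√10411386/16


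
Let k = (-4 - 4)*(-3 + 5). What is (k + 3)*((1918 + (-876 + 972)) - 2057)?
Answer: 559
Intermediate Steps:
k = -16 (k = -8*2 = -16)
(k + 3)*((1918 + (-876 + 972)) - 2057) = (-16 + 3)*((1918 + (-876 + 972)) - 2057) = -13*((1918 + 96) - 2057) = -13*(2014 - 2057) = -13*(-43) = 559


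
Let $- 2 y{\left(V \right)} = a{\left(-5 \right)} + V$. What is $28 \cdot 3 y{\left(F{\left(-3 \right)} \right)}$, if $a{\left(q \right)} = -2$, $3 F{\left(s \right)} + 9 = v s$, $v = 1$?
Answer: $252$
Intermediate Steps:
$F{\left(s \right)} = -3 + \frac{s}{3}$ ($F{\left(s \right)} = -3 + \frac{1 s}{3} = -3 + \frac{s}{3}$)
$y{\left(V \right)} = 1 - \frac{V}{2}$ ($y{\left(V \right)} = - \frac{-2 + V}{2} = 1 - \frac{V}{2}$)
$28 \cdot 3 y{\left(F{\left(-3 \right)} \right)} = 28 \cdot 3 \left(1 - \frac{-3 + \frac{1}{3} \left(-3\right)}{2}\right) = 84 \left(1 - \frac{-3 - 1}{2}\right) = 84 \left(1 - -2\right) = 84 \left(1 + 2\right) = 84 \cdot 3 = 252$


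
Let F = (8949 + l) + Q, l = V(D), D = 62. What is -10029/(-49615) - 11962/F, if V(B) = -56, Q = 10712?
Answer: -79375217/194540415 ≈ -0.40801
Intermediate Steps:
l = -56
F = 19605 (F = (8949 - 56) + 10712 = 8893 + 10712 = 19605)
-10029/(-49615) - 11962/F = -10029/(-49615) - 11962/19605 = -10029*(-1/49615) - 11962*1/19605 = 10029/49615 - 11962/19605 = -79375217/194540415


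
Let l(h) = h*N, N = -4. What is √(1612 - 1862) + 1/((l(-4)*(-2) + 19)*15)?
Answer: -1/195 + 5*I*√10 ≈ -0.0051282 + 15.811*I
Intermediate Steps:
l(h) = -4*h (l(h) = h*(-4) = -4*h)
√(1612 - 1862) + 1/((l(-4)*(-2) + 19)*15) = √(1612 - 1862) + 1/((-4*(-4)*(-2) + 19)*15) = √(-250) + 1/((16*(-2) + 19)*15) = 5*I*√10 + 1/((-32 + 19)*15) = 5*I*√10 + 1/(-13*15) = 5*I*√10 + 1/(-195) = 5*I*√10 - 1/195 = -1/195 + 5*I*√10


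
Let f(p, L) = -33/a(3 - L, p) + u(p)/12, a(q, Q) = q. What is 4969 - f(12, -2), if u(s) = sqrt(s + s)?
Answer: 24878/5 - sqrt(6)/6 ≈ 4975.2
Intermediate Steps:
u(s) = sqrt(2)*sqrt(s) (u(s) = sqrt(2*s) = sqrt(2)*sqrt(s))
f(p, L) = -33/(3 - L) + sqrt(2)*sqrt(p)/12 (f(p, L) = -33/(3 - L) + (sqrt(2)*sqrt(p))/12 = -33/(3 - L) + (sqrt(2)*sqrt(p))*(1/12) = -33/(3 - L) + sqrt(2)*sqrt(p)/12)
4969 - f(12, -2) = 4969 - (396 + sqrt(2)*sqrt(12)*(-3 - 2))/(12*(-3 - 2)) = 4969 - (396 + sqrt(2)*(2*sqrt(3))*(-5))/(12*(-5)) = 4969 - (-1)*(396 - 10*sqrt(6))/(12*5) = 4969 - (-33/5 + sqrt(6)/6) = 4969 + (33/5 - sqrt(6)/6) = 24878/5 - sqrt(6)/6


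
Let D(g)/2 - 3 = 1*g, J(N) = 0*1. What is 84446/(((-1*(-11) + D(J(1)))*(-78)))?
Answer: -42223/663 ≈ -63.685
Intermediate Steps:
J(N) = 0
D(g) = 6 + 2*g (D(g) = 6 + 2*(1*g) = 6 + 2*g)
84446/(((-1*(-11) + D(J(1)))*(-78))) = 84446/(((-1*(-11) + (6 + 2*0))*(-78))) = 84446/(((11 + (6 + 0))*(-78))) = 84446/(((11 + 6)*(-78))) = 84446/((17*(-78))) = 84446/(-1326) = 84446*(-1/1326) = -42223/663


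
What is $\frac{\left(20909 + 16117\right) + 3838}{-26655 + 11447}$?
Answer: $- \frac{5108}{1901} \approx -2.687$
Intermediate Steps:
$\frac{\left(20909 + 16117\right) + 3838}{-26655 + 11447} = \frac{37026 + 3838}{-15208} = 40864 \left(- \frac{1}{15208}\right) = - \frac{5108}{1901}$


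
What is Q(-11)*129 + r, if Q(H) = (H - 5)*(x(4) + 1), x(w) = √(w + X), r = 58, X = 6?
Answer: -2006 - 2064*√10 ≈ -8532.9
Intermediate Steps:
x(w) = √(6 + w) (x(w) = √(w + 6) = √(6 + w))
Q(H) = (1 + √10)*(-5 + H) (Q(H) = (H - 5)*(√(6 + 4) + 1) = (-5 + H)*(√10 + 1) = (-5 + H)*(1 + √10) = (1 + √10)*(-5 + H))
Q(-11)*129 + r = (-5 - 11 - 5*√10 - 11*√10)*129 + 58 = (-16 - 16*√10)*129 + 58 = (-2064 - 2064*√10) + 58 = -2006 - 2064*√10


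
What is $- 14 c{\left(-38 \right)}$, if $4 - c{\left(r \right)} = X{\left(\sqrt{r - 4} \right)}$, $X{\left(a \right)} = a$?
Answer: $-56 + 14 i \sqrt{42} \approx -56.0 + 90.73 i$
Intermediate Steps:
$c{\left(r \right)} = 4 - \sqrt{-4 + r}$ ($c{\left(r \right)} = 4 - \sqrt{r - 4} = 4 - \sqrt{-4 + r}$)
$- 14 c{\left(-38 \right)} = - 14 \left(4 - \sqrt{-4 - 38}\right) = - 14 \left(4 - \sqrt{-42}\right) = - 14 \left(4 - i \sqrt{42}\right) = -56 + 14 i \sqrt{42}$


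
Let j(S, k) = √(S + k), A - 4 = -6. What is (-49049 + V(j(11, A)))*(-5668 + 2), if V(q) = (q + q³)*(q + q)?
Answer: 276891754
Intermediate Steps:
A = -2 (A = 4 - 6 = -2)
V(q) = 2*q*(q + q³) (V(q) = (q + q³)*(2*q) = 2*q*(q + q³))
(-49049 + V(j(11, A)))*(-5668 + 2) = (-49049 + 2*(√(11 - 2))²*(1 + (√(11 - 2))²))*(-5668 + 2) = (-49049 + 2*(√9)²*(1 + (√9)²))*(-5666) = (-49049 + 2*3²*(1 + 3²))*(-5666) = (-49049 + 2*9*(1 + 9))*(-5666) = (-49049 + 2*9*10)*(-5666) = (-49049 + 180)*(-5666) = -48869*(-5666) = 276891754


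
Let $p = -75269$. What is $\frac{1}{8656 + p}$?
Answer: $- \frac{1}{66613} \approx -1.5012 \cdot 10^{-5}$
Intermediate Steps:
$\frac{1}{8656 + p} = \frac{1}{8656 - 75269} = \frac{1}{-66613} = - \frac{1}{66613}$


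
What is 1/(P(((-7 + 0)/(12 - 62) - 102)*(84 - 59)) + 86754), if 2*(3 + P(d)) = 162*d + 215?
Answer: -1/119408 ≈ -8.3746e-6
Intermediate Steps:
P(d) = 209/2 + 81*d (P(d) = -3 + (162*d + 215)/2 = -3 + (215 + 162*d)/2 = -3 + (215/2 + 81*d) = 209/2 + 81*d)
1/(P(((-7 + 0)/(12 - 62) - 102)*(84 - 59)) + 86754) = 1/((209/2 + 81*(((-7 + 0)/(12 - 62) - 102)*(84 - 59))) + 86754) = 1/((209/2 + 81*((-7/(-50) - 102)*25)) + 86754) = 1/((209/2 + 81*((-7*(-1/50) - 102)*25)) + 86754) = 1/((209/2 + 81*((7/50 - 102)*25)) + 86754) = 1/((209/2 + 81*(-5093/50*25)) + 86754) = 1/((209/2 + 81*(-5093/2)) + 86754) = 1/((209/2 - 412533/2) + 86754) = 1/(-206162 + 86754) = 1/(-119408) = -1/119408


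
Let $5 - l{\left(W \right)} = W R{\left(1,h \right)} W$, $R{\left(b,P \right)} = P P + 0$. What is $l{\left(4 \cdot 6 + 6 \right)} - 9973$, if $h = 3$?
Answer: $-18068$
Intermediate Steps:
$R{\left(b,P \right)} = P^{2}$ ($R{\left(b,P \right)} = P^{2} + 0 = P^{2}$)
$l{\left(W \right)} = 5 - 9 W^{2}$ ($l{\left(W \right)} = 5 - W 3^{2} W = 5 - W 9 W = 5 - 9 W W = 5 - 9 W^{2}$)
$l{\left(4 \cdot 6 + 6 \right)} - 9973 = \left(5 - 9 \left(4 \cdot 6 + 6\right)^{2}\right) - 9973 = \left(5 - 9 \left(24 + 6\right)^{2}\right) - 9973 = \left(5 - 9 \cdot 30^{2}\right) - 9973 = \left(5 - 8100\right) - 9973 = -8095 - 9973 = -18068$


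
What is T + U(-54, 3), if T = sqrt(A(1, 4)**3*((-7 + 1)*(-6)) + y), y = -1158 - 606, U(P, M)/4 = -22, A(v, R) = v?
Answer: -88 + 24*I*sqrt(3) ≈ -88.0 + 41.569*I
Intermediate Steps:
U(P, M) = -88 (U(P, M) = 4*(-22) = -88)
y = -1764
T = 24*I*sqrt(3) (T = sqrt(1**3*((-7 + 1)*(-6)) - 1764) = sqrt(1*(-6*(-6)) - 1764) = sqrt(1*36 - 1764) = sqrt(36 - 1764) = sqrt(-1728) = 24*I*sqrt(3) ≈ 41.569*I)
T + U(-54, 3) = 24*I*sqrt(3) - 88 = -88 + 24*I*sqrt(3)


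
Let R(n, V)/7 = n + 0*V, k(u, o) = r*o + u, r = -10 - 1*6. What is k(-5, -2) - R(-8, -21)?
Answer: 83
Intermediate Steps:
r = -16 (r = -10 - 6 = -16)
k(u, o) = u - 16*o (k(u, o) = -16*o + u = u - 16*o)
R(n, V) = 7*n (R(n, V) = 7*(n + 0*V) = 7*(n + 0) = 7*n)
k(-5, -2) - R(-8, -21) = (-5 - 16*(-2)) - 7*(-8) = (-5 + 32) - 1*(-56) = 27 + 56 = 83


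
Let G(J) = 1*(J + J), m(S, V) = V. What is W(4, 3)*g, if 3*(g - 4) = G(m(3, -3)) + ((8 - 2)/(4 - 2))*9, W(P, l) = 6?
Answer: 66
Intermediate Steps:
G(J) = 2*J (G(J) = 1*(2*J) = 2*J)
g = 11 (g = 4 + (2*(-3) + ((8 - 2)/(4 - 2))*9)/3 = 4 + (-6 + (6/2)*9)/3 = 4 + (-6 + (6*(1/2))*9)/3 = 4 + (-6 + 3*9)/3 = 4 + (-6 + 27)/3 = 4 + (1/3)*21 = 4 + 7 = 11)
W(4, 3)*g = 6*11 = 66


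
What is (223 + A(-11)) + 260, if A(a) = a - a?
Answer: 483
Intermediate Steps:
A(a) = 0
(223 + A(-11)) + 260 = (223 + 0) + 260 = 223 + 260 = 483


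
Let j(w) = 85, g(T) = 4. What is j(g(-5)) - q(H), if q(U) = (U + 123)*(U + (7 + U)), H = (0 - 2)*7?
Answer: 2374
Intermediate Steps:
H = -14 (H = -2*7 = -14)
q(U) = (7 + 2*U)*(123 + U) (q(U) = (123 + U)*(7 + 2*U) = (7 + 2*U)*(123 + U))
j(g(-5)) - q(H) = 85 - (861 + 2*(-14)² + 253*(-14)) = 85 - (861 + 2*196 - 3542) = 85 - (861 + 392 - 3542) = 85 - 1*(-2289) = 85 + 2289 = 2374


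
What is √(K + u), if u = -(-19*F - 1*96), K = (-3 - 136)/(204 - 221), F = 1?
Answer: √35598/17 ≈ 11.098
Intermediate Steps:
K = 139/17 (K = -139/(-17) = -139*(-1/17) = 139/17 ≈ 8.1765)
u = 115 (u = -(-19*1 - 1*96) = -(-19 - 96) = -1*(-115) = 115)
√(K + u) = √(139/17 + 115) = √(2094/17) = √35598/17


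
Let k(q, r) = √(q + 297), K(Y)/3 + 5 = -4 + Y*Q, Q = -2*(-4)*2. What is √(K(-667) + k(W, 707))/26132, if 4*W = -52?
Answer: √(-32043 + 2*√71)/26132 ≈ 0.0068483*I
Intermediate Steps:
Q = 16 (Q = 8*2 = 16)
W = -13 (W = (¼)*(-52) = -13)
K(Y) = -27 + 48*Y (K(Y) = -15 + 3*(-4 + Y*16) = -15 + 3*(-4 + 16*Y) = -15 + (-12 + 48*Y) = -27 + 48*Y)
k(q, r) = √(297 + q)
√(K(-667) + k(W, 707))/26132 = √((-27 + 48*(-667)) + √(297 - 13))/26132 = √((-27 - 32016) + √284)*(1/26132) = √(-32043 + 2*√71)*(1/26132) = √(-32043 + 2*√71)/26132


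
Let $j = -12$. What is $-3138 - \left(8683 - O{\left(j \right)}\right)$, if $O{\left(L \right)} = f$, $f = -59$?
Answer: $-11880$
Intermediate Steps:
$O{\left(L \right)} = -59$
$-3138 - \left(8683 - O{\left(j \right)}\right) = -3138 - \left(8683 - -59\right) = -3138 - \left(8683 + 59\right) = -3138 - 8742 = -11880$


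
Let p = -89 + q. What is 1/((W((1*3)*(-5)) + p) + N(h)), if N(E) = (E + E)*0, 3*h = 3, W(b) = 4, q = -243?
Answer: -1/328 ≈ -0.0030488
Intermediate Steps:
p = -332 (p = -89 - 243 = -332)
h = 1 (h = (⅓)*3 = 1)
N(E) = 0 (N(E) = (2*E)*0 = 0)
1/((W((1*3)*(-5)) + p) + N(h)) = 1/((4 - 332) + 0) = 1/(-328 + 0) = 1/(-328) = -1/328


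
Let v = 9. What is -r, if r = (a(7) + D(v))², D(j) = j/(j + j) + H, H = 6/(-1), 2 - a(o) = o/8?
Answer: -1225/64 ≈ -19.141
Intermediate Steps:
a(o) = 2 - o/8
H = -6 (H = 6*(-1) = -6)
D(j) = -11/2 (D(j) = j/(j + j) - 6 = j/((2*j)) - 6 = (1/(2*j))*j - 6 = ½ - 6 = -11/2)
r = 1225/64 (r = ((2 - ⅛*7) - 11/2)² = ((2 - 7/8) - 11/2)² = (9/8 - 11/2)² = (-35/8)² = 1225/64 ≈ 19.141)
-r = -1*1225/64 = -1225/64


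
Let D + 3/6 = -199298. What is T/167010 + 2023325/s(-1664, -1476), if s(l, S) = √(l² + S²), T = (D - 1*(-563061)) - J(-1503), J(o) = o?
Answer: 38449/17580 + 2023325*√309217/1236868 ≈ 911.84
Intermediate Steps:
D = -398597/2 (D = -½ - 199298 = -398597/2 ≈ -1.9930e+5)
T = 730531/2 (T = (-398597/2 - 1*(-563061)) - 1*(-1503) = (-398597/2 + 563061) + 1503 = 727525/2 + 1503 = 730531/2 ≈ 3.6527e+5)
s(l, S) = √(S² + l²)
T/167010 + 2023325/s(-1664, -1476) = (730531/2)/167010 + 2023325/(√((-1476)² + (-1664)²)) = (730531/2)*(1/167010) + 2023325/(√(2178576 + 2768896)) = 38449/17580 + 2023325/(√4947472) = 38449/17580 + 2023325/((4*√309217)) = 38449/17580 + 2023325*(√309217/1236868) = 38449/17580 + 2023325*√309217/1236868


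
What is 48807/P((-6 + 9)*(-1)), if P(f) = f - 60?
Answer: -5423/7 ≈ -774.71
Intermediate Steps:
P(f) = -60 + f
48807/P((-6 + 9)*(-1)) = 48807/(-60 + (-6 + 9)*(-1)) = 48807/(-60 + 3*(-1)) = 48807/(-60 - 3) = 48807/(-63) = 48807*(-1/63) = -5423/7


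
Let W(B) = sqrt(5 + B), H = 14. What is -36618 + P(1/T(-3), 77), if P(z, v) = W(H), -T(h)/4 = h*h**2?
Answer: -36618 + sqrt(19) ≈ -36614.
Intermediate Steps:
T(h) = -4*h**3 (T(h) = -4*h*h**2 = -4*h**3)
P(z, v) = sqrt(19) (P(z, v) = sqrt(5 + 14) = sqrt(19))
-36618 + P(1/T(-3), 77) = -36618 + sqrt(19)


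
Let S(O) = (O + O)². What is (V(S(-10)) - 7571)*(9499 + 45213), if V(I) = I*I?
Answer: 8339695448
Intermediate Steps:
S(O) = 4*O² (S(O) = (2*O)² = 4*O²)
V(I) = I²
(V(S(-10)) - 7571)*(9499 + 45213) = ((4*(-10)²)² - 7571)*(9499 + 45213) = ((4*100)² - 7571)*54712 = (400² - 7571)*54712 = (160000 - 7571)*54712 = 152429*54712 = 8339695448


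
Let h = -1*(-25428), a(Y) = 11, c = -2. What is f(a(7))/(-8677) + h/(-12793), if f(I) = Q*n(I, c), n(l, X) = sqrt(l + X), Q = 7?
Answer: -220907409/111004861 ≈ -1.9901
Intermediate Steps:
n(l, X) = sqrt(X + l)
f(I) = 7*sqrt(-2 + I)
h = 25428
f(a(7))/(-8677) + h/(-12793) = (7*sqrt(-2 + 11))/(-8677) + 25428/(-12793) = (7*sqrt(9))*(-1/8677) + 25428*(-1/12793) = (7*3)*(-1/8677) - 25428/12793 = 21*(-1/8677) - 25428/12793 = -21/8677 - 25428/12793 = -220907409/111004861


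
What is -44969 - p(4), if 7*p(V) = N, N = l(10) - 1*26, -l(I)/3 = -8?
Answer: -314781/7 ≈ -44969.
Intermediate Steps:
l(I) = 24 (l(I) = -3*(-8) = 24)
N = -2 (N = 24 - 1*26 = 24 - 26 = -2)
p(V) = -2/7 (p(V) = (⅐)*(-2) = -2/7)
-44969 - p(4) = -44969 - 1*(-2/7) = -44969 + 2/7 = -314781/7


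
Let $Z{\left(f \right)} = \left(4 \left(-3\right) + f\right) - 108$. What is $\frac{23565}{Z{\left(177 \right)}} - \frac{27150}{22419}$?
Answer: $\frac{58528465}{141987} \approx 412.21$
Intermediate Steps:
$Z{\left(f \right)} = -120 + f$ ($Z{\left(f \right)} = \left(-12 + f\right) - 108 = -120 + f$)
$\frac{23565}{Z{\left(177 \right)}} - \frac{27150}{22419} = \frac{23565}{-120 + 177} - \frac{27150}{22419} = \frac{23565}{57} - \frac{9050}{7473} = 23565 \cdot \frac{1}{57} - \frac{9050}{7473} = \frac{7855}{19} - \frac{9050}{7473} = \frac{58528465}{141987}$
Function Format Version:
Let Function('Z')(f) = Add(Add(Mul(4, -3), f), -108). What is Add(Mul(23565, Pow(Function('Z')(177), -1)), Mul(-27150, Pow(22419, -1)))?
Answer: Rational(58528465, 141987) ≈ 412.21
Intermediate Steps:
Function('Z')(f) = Add(-120, f) (Function('Z')(f) = Add(Add(-12, f), -108) = Add(-120, f))
Add(Mul(23565, Pow(Function('Z')(177), -1)), Mul(-27150, Pow(22419, -1))) = Add(Mul(23565, Pow(Add(-120, 177), -1)), Mul(-27150, Pow(22419, -1))) = Add(Mul(23565, Pow(57, -1)), Mul(-27150, Rational(1, 22419))) = Add(Mul(23565, Rational(1, 57)), Rational(-9050, 7473)) = Add(Rational(7855, 19), Rational(-9050, 7473)) = Rational(58528465, 141987)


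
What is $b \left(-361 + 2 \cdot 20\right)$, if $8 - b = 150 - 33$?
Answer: $34989$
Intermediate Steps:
$b = -109$ ($b = 8 - \left(150 - 33\right) = 8 - 117 = -109$)
$b \left(-361 + 2 \cdot 20\right) = - 109 \left(-361 + 2 \cdot 20\right) = - 109 \left(-361 + 40\right) = \left(-109\right) \left(-321\right) = 34989$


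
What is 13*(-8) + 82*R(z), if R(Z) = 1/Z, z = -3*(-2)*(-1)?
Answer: -353/3 ≈ -117.67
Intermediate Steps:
z = -6 (z = 6*(-1) = -6)
13*(-8) + 82*R(z) = 13*(-8) + 82/(-6) = -104 + 82*(-⅙) = -104 - 41/3 = -353/3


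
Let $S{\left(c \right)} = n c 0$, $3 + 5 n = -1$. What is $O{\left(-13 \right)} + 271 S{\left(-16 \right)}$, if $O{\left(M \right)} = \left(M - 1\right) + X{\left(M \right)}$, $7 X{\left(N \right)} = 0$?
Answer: $-14$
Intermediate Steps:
$n = - \frac{4}{5}$ ($n = - \frac{3}{5} + \frac{1}{5} \left(-1\right) = - \frac{3}{5} - \frac{1}{5} = - \frac{4}{5} \approx -0.8$)
$X{\left(N \right)} = 0$ ($X{\left(N \right)} = \frac{1}{7} \cdot 0 = 0$)
$S{\left(c \right)} = 0$ ($S{\left(c \right)} = - \frac{4 c}{5} \cdot 0 = 0$)
$O{\left(M \right)} = -1 + M$ ($O{\left(M \right)} = \left(M - 1\right) + 0 = \left(-1 + M\right) + 0 = -1 + M$)
$O{\left(-13 \right)} + 271 S{\left(-16 \right)} = \left(-1 - 13\right) + 271 \cdot 0 = -14 + 0 = -14$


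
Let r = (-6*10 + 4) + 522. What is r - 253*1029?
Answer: -259871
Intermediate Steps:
r = 466 (r = (-60 + 4) + 522 = -56 + 522 = 466)
r - 253*1029 = 466 - 253*1029 = 466 - 260337 = -259871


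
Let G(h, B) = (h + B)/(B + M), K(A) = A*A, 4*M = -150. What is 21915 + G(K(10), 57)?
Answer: 854999/39 ≈ 21923.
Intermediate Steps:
M = -75/2 (M = (¼)*(-150) = -75/2 ≈ -37.500)
K(A) = A²
G(h, B) = (B + h)/(-75/2 + B) (G(h, B) = (h + B)/(B - 75/2) = (B + h)/(-75/2 + B))
21915 + G(K(10), 57) = 21915 + 2*(57 + 10²)/(-75 + 2*57) = 21915 + 2*(57 + 100)/(-75 + 114) = 21915 + 2*157/39 = 21915 + 2*(1/39)*157 = 21915 + 314/39 = 854999/39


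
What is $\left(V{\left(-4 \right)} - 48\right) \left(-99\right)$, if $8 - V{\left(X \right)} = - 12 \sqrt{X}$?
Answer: $3960 - 2376 i \approx 3960.0 - 2376.0 i$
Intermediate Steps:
$V{\left(X \right)} = 8 + 12 \sqrt{X}$ ($V{\left(X \right)} = 8 - - 12 \sqrt{X} = 8 + 12 \sqrt{X}$)
$\left(V{\left(-4 \right)} - 48\right) \left(-99\right) = \left(\left(8 + 12 \sqrt{-4}\right) - 48\right) \left(-99\right) = \left(\left(8 + 12 \cdot 2 i\right) - 48\right) \left(-99\right) = \left(\left(8 + 24 i\right) - 48\right) \left(-99\right) = \left(-40 + 24 i\right) \left(-99\right) = 3960 - 2376 i$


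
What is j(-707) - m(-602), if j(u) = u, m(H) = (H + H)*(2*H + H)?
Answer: -2175131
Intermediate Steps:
m(H) = 6*H² (m(H) = (2*H)*(3*H) = 6*H²)
j(-707) - m(-602) = -707 - 6*(-602)² = -707 - 6*362404 = -707 - 1*2174424 = -707 - 2174424 = -2175131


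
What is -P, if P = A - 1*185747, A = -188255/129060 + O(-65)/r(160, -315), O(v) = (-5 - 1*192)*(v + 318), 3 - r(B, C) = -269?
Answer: 326350290593/1755216 ≈ 1.8593e+5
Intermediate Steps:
r(B, C) = 272 (r(B, C) = 3 - 1*(-269) = 3 + 269 = 272)
O(v) = -62646 - 197*v (O(v) = (-5 - 192)*(318 + v) = -197*(318 + v) = -62646 - 197*v)
A = -324184241/1755216 (A = -188255/129060 + (-62646 - 197*(-65))/272 = -188255*1/129060 + (-62646 + 12805)*(1/272) = -37651/25812 - 49841*1/272 = -37651/25812 - 49841/272 = -324184241/1755216 ≈ -184.70)
P = -326350290593/1755216 (P = -324184241/1755216 - 1*185747 = -324184241/1755216 - 185747 = -326350290593/1755216 ≈ -1.8593e+5)
-P = -1*(-326350290593/1755216) = 326350290593/1755216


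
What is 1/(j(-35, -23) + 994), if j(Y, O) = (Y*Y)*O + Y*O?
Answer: -1/26376 ≈ -3.7913e-5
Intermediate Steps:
j(Y, O) = O*Y + O*Y**2 (j(Y, O) = Y**2*O + O*Y = O*Y**2 + O*Y = O*Y + O*Y**2)
1/(j(-35, -23) + 994) = 1/(-23*(-35)*(1 - 35) + 994) = 1/(-23*(-35)*(-34) + 994) = 1/(-27370 + 994) = 1/(-26376) = -1/26376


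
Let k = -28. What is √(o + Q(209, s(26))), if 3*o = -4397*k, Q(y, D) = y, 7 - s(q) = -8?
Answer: √371229/3 ≈ 203.10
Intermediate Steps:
s(q) = 15 (s(q) = 7 - 1*(-8) = 7 + 8 = 15)
o = 123116/3 (o = (-4397*(-28))/3 = (⅓)*123116 = 123116/3 ≈ 41039.)
√(o + Q(209, s(26))) = √(123116/3 + 209) = √(123743/3) = √371229/3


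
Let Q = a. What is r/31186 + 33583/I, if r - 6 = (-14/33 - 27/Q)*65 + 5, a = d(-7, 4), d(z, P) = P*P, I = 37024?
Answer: 1075227313/1190712666 ≈ 0.90301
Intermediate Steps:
d(z, P) = P²
a = 16 (a = 4² = 16)
Q = 16
r = -66667/528 (r = 6 + ((-14/33 - 27/16)*65 + 5) = 6 + (-1115/528*65 + 5) = 6 + (-72475/528 + 5) = 6 - 69835/528 = -66667/528 ≈ -126.26)
r/31186 + 33583/I = -66667/528/31186 + 33583/37024 = -66667/528*1/31186 + 33583*(1/37024) = -66667/16466208 + 33583/37024 = 1075227313/1190712666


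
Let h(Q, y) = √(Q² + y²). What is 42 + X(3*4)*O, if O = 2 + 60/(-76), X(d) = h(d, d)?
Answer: 42 + 276*√2/19 ≈ 62.543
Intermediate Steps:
X(d) = √2*√(d²) (X(d) = √(d² + d²) = √(2*d²) = √2*√(d²))
O = 23/19 (O = 2 + 60*(-1/76) = 2 - 15/19 = 23/19 ≈ 1.2105)
42 + X(3*4)*O = 42 + (√2*√((3*4)²))*(23/19) = 42 + (√2*√(12²))*(23/19) = 42 + (√2*√144)*(23/19) = 42 + (√2*12)*(23/19) = 42 + (12*√2)*(23/19) = 42 + 276*√2/19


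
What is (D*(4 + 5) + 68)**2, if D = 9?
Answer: 22201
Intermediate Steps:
(D*(4 + 5) + 68)**2 = (9*(4 + 5) + 68)**2 = (9*9 + 68)**2 = (81 + 68)**2 = 149**2 = 22201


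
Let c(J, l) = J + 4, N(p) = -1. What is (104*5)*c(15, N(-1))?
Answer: 9880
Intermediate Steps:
c(J, l) = 4 + J
(104*5)*c(15, N(-1)) = (104*5)*(4 + 15) = 520*19 = 9880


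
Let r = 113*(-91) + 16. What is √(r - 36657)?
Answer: 2*I*√11731 ≈ 216.62*I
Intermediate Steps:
r = -10267 (r = -10283 + 16 = -10267)
√(r - 36657) = √(-10267 - 36657) = √(-46924) = 2*I*√11731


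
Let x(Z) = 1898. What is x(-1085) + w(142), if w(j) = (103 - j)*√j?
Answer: 1898 - 39*√142 ≈ 1433.3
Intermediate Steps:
w(j) = √j*(103 - j)
x(-1085) + w(142) = 1898 + √142*(103 - 1*142) = 1898 + √142*(103 - 142) = 1898 + √142*(-39) = 1898 - 39*√142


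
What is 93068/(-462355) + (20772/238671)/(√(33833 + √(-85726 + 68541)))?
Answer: -93068/462355 + 2308/(26519*√(33833 + I*√17185)) ≈ -0.20082 - 9.1666e-7*I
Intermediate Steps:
93068/(-462355) + (20772/238671)/(√(33833 + √(-85726 + 68541))) = 93068*(-1/462355) + (20772*(1/238671))/(√(33833 + √(-17185))) = -93068/462355 + 2308/(26519*(√(33833 + I*√17185))) = -93068/462355 + 2308/(26519*√(33833 + I*√17185))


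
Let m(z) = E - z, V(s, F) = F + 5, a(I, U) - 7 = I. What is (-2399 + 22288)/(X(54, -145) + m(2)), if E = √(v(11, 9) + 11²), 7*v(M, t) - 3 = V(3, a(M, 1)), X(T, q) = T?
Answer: 7239596/18055 - 59667*√679/18055 ≈ 314.86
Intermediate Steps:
a(I, U) = 7 + I
V(s, F) = 5 + F
v(M, t) = 15/7 + M/7 (v(M, t) = 3/7 + (5 + (7 + M))/7 = 3/7 + (12 + M)/7 = 3/7 + (12/7 + M/7) = 15/7 + M/7)
E = 3*√679/7 (E = √((15/7 + (⅐)*11) + 11²) = √((15/7 + 11/7) + 121) = √(26/7 + 121) = √(873/7) = 3*√679/7 ≈ 11.168)
m(z) = -z + 3*√679/7 (m(z) = 3*√679/7 - z = -z + 3*√679/7)
(-2399 + 22288)/(X(54, -145) + m(2)) = (-2399 + 22288)/(54 + (-1*2 + 3*√679/7)) = 19889/(54 + (-2 + 3*√679/7)) = 19889/(52 + 3*√679/7)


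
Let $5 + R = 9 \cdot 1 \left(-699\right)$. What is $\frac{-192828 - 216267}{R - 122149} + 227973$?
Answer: $\frac{1952160072}{8563} \approx 2.2798 \cdot 10^{5}$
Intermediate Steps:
$R = -6296$ ($R = -5 + 9 \cdot 1 \left(-699\right) = -5 + 9 \left(-699\right) = -5 - 6291 = -6296$)
$\frac{-192828 - 216267}{R - 122149} + 227973 = \frac{-192828 - 216267}{-6296 - 122149} + 227973 = - \frac{409095}{-128445} + 227973 = \left(-409095\right) \left(- \frac{1}{128445}\right) + 227973 = \frac{27273}{8563} + 227973 = \frac{1952160072}{8563}$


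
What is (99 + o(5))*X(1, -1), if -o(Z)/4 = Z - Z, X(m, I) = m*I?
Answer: -99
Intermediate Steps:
X(m, I) = I*m
o(Z) = 0 (o(Z) = -4*(Z - Z) = -4*0 = 0)
(99 + o(5))*X(1, -1) = (99 + 0)*(-1*1) = 99*(-1) = -99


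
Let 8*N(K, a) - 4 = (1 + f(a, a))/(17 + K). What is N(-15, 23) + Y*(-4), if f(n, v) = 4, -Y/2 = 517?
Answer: 66189/16 ≈ 4136.8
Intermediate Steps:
Y = -1034 (Y = -2*517 = -1034)
N(K, a) = ½ + 5/(8*(17 + K)) (N(K, a) = ½ + ((1 + 4)/(17 + K))/8 = ½ + (5/(17 + K))/8 = ½ + 5/(8*(17 + K)))
N(-15, 23) + Y*(-4) = (73 + 4*(-15))/(8*(17 - 15)) - 1034*(-4) = (⅛)*(73 - 60)/2 + 4136 = (⅛)*(½)*13 + 4136 = 13/16 + 4136 = 66189/16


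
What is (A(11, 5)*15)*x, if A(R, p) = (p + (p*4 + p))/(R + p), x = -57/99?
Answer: -1425/88 ≈ -16.193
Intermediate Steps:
x = -19/33 (x = -57*1/99 = -19/33 ≈ -0.57576)
A(R, p) = 6*p/(R + p) (A(R, p) = (p + (4*p + p))/(R + p) = (p + 5*p)/(R + p) = (6*p)/(R + p) = 6*p/(R + p))
(A(11, 5)*15)*x = ((6*5/(11 + 5))*15)*(-19/33) = ((6*5/16)*15)*(-19/33) = ((6*5*(1/16))*15)*(-19/33) = ((15/8)*15)*(-19/33) = (225/8)*(-19/33) = -1425/88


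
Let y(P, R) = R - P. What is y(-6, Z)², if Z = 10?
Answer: 256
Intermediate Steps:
y(-6, Z)² = (10 - 1*(-6))² = (10 + 6)² = 16² = 256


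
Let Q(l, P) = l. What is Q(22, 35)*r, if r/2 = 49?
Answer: 2156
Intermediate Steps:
r = 98 (r = 2*49 = 98)
Q(22, 35)*r = 22*98 = 2156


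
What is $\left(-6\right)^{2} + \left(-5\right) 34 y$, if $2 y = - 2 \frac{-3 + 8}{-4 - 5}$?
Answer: $- \frac{526}{9} \approx -58.444$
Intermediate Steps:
$y = \frac{5}{9}$ ($y = \frac{\left(-2\right) \frac{-3 + 8}{-4 - 5}}{2} = \frac{\left(-2\right) \frac{5}{-9}}{2} = \frac{\left(-2\right) 5 \left(- \frac{1}{9}\right)}{2} = \frac{\left(-2\right) \left(- \frac{5}{9}\right)}{2} = \frac{1}{2} \cdot \frac{10}{9} = \frac{5}{9} \approx 0.55556$)
$\left(-6\right)^{2} + \left(-5\right) 34 y = \left(-6\right)^{2} + \left(-5\right) 34 \cdot \frac{5}{9} = 36 - \frac{850}{9} = - \frac{526}{9}$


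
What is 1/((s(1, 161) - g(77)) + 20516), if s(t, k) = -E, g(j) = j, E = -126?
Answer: 1/20565 ≈ 4.8626e-5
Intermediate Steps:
s(t, k) = 126 (s(t, k) = -1*(-126) = 126)
1/((s(1, 161) - g(77)) + 20516) = 1/((126 - 1*77) + 20516) = 1/((126 - 77) + 20516) = 1/(49 + 20516) = 1/20565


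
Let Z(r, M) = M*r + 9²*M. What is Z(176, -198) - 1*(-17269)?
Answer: -33617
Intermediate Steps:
Z(r, M) = 81*M + M*r (Z(r, M) = M*r + 81*M = 81*M + M*r)
Z(176, -198) - 1*(-17269) = -198*(81 + 176) - 1*(-17269) = -198*257 + 17269 = -50886 + 17269 = -33617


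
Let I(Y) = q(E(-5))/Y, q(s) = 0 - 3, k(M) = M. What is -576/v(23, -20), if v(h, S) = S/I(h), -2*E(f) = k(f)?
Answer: -432/115 ≈ -3.7565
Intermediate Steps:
E(f) = -f/2
q(s) = -3
I(Y) = -3/Y
v(h, S) = -S*h/3 (v(h, S) = S/((-3/h)) = S*(-h/3) = -S*h/3)
-576/v(23, -20) = -576/((-⅓*(-20)*23)) = -576/460/3 = -576*3/460 = -432/115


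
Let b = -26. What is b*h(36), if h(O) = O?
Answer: -936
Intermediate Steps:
b*h(36) = -26*36 = -936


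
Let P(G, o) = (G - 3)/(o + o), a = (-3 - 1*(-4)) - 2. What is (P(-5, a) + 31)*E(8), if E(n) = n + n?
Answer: 560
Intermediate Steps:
E(n) = 2*n
a = -1 (a = (-3 + 4) - 2 = 1 - 2 = -1)
P(G, o) = (-3 + G)/(2*o) (P(G, o) = (-3 + G)/((2*o)) = (-3 + G)*(1/(2*o)) = (-3 + G)/(2*o))
(P(-5, a) + 31)*E(8) = ((1/2)*(-3 - 5)/(-1) + 31)*(2*8) = ((1/2)*(-1)*(-8) + 31)*16 = (4 + 31)*16 = 35*16 = 560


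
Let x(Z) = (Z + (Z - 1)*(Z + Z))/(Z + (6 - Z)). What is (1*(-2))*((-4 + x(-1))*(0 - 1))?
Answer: -7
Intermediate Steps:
x(Z) = Z/6 + Z*(-1 + Z)/3 (x(Z) = (Z + (-1 + Z)*(2*Z))/6 = (Z + 2*Z*(-1 + Z))*(⅙) = Z/6 + Z*(-1 + Z)/3)
(1*(-2))*((-4 + x(-1))*(0 - 1)) = (1*(-2))*((-4 + (⅙)*(-1)*(-1 + 2*(-1)))*(0 - 1)) = -2*(-4 + (⅙)*(-1)*(-1 - 2))*(-1) = -2*(-4 + (⅙)*(-1)*(-3))*(-1) = -2*(-4 + ½)*(-1) = -(-7)*(-1) = -2*7/2 = -7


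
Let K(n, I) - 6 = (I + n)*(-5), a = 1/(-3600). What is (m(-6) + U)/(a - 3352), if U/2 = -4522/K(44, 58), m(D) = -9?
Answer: -32200/12067201 ≈ -0.0026684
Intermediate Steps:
a = -1/3600 ≈ -0.00027778
K(n, I) = 6 - 5*I - 5*n (K(n, I) = 6 + (I + n)*(-5) = 6 + (-5*I - 5*n) = 6 - 5*I - 5*n)
U = 323/18 (U = 2*(-4522/(6 - 5*58 - 5*44)) = 2*(-4522/(6 - 290 - 220)) = 2*(-4522/(-504)) = 2*(-4522*(-1/504)) = 2*(323/36) = 323/18 ≈ 17.944)
(m(-6) + U)/(a - 3352) = (-9 + 323/18)/(-1/3600 - 3352) = 161/(18*(-12067201/3600)) = (161/18)*(-3600/12067201) = -32200/12067201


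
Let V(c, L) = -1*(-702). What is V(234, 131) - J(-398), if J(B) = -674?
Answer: 1376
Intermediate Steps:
V(c, L) = 702
V(234, 131) - J(-398) = 702 - 1*(-674) = 702 + 674 = 1376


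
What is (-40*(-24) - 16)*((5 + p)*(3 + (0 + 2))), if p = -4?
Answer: 4720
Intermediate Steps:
(-40*(-24) - 16)*((5 + p)*(3 + (0 + 2))) = (-40*(-24) - 16)*((5 - 4)*(3 + (0 + 2))) = (960 - 16)*(1*(3 + 2)) = 944*(1*5) = 944*5 = 4720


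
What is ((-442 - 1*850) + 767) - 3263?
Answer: -3788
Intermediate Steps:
((-442 - 1*850) + 767) - 3263 = ((-442 - 850) + 767) - 3263 = (-1292 + 767) - 3263 = -525 - 3263 = -3788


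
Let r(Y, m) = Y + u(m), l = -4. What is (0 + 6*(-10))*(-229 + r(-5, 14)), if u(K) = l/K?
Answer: 98400/7 ≈ 14057.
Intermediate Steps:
u(K) = -4/K
r(Y, m) = Y - 4/m
(0 + 6*(-10))*(-229 + r(-5, 14)) = (0 + 6*(-10))*(-229 + (-5 - 4/14)) = (0 - 60)*(-229 + (-5 - 4*1/14)) = -60*(-229 + (-5 - 2/7)) = -60*(-229 - 37/7) = -60*(-1640/7) = 98400/7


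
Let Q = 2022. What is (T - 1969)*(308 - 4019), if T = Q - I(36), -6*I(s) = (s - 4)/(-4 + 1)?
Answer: -570257/3 ≈ -1.9009e+5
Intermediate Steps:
I(s) = -2/9 + s/18 (I(s) = -(s - 4)/(6*(-4 + 1)) = -(-4 + s)/(6*(-3)) = -(-4 + s)*(-1)/(6*3) = -(4/3 - s/3)/6 = -2/9 + s/18)
T = 18182/9 (T = 2022 - (-2/9 + (1/18)*36) = 2022 - (-2/9 + 2) = 2022 - 1*16/9 = 2022 - 16/9 = 18182/9 ≈ 2020.2)
(T - 1969)*(308 - 4019) = (18182/9 - 1969)*(308 - 4019) = (461/9)*(-3711) = -570257/3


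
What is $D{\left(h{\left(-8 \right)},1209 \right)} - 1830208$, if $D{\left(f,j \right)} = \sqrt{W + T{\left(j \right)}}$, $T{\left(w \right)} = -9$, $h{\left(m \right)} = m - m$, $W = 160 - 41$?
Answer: $-1830208 + \sqrt{110} \approx -1.8302 \cdot 10^{6}$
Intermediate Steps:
$W = 119$
$h{\left(m \right)} = 0$
$D{\left(f,j \right)} = \sqrt{110}$ ($D{\left(f,j \right)} = \sqrt{119 - 9} = \sqrt{110}$)
$D{\left(h{\left(-8 \right)},1209 \right)} - 1830208 = \sqrt{110} - 1830208 = -1830208 + \sqrt{110}$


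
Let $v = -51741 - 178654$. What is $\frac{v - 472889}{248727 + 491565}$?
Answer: $- \frac{58607}{61691} \approx -0.95001$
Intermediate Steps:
$v = -230395$ ($v = -51741 - 178654 = -230395$)
$\frac{v - 472889}{248727 + 491565} = \frac{-230395 - 472889}{248727 + 491565} = - \frac{703284}{740292} = \left(-703284\right) \frac{1}{740292} = - \frac{58607}{61691}$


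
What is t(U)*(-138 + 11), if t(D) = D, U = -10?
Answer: 1270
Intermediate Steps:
t(U)*(-138 + 11) = -10*(-138 + 11) = -10*(-127) = 1270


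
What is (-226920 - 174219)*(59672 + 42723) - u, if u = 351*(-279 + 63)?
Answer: -41074552089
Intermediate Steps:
u = -75816 (u = 351*(-216) = -75816)
(-226920 - 174219)*(59672 + 42723) - u = (-226920 - 174219)*(59672 + 42723) - 1*(-75816) = -401139*102395 + 75816 = -41074627905 + 75816 = -41074552089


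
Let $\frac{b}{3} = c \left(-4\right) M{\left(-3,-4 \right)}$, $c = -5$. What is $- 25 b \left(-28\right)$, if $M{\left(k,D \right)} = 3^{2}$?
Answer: $378000$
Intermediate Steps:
$M{\left(k,D \right)} = 9$
$b = 540$ ($b = 3 \left(-5\right) \left(-4\right) 9 = 3 \cdot 20 \cdot 9 = 3 \cdot 180 = 540$)
$- 25 b \left(-28\right) = \left(-25\right) 540 \left(-28\right) = \left(-13500\right) \left(-28\right) = 378000$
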